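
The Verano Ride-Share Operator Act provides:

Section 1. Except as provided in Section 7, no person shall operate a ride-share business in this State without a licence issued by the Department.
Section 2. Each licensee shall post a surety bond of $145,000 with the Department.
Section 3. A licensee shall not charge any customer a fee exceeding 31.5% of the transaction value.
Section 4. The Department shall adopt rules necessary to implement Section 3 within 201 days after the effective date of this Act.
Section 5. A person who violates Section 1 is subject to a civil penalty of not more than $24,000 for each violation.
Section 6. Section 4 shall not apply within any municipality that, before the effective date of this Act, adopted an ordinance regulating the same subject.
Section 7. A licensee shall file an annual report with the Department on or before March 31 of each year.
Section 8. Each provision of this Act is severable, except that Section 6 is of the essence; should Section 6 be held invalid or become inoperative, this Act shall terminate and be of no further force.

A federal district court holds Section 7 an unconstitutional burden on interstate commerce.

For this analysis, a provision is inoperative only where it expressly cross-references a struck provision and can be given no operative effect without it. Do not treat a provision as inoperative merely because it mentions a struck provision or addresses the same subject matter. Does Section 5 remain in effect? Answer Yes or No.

Section 7 is struck. Although Section 1 refers to Section 7, its operative terms do not depend on Section 7, so it remains in effect. Nothing else in the Act is defined by reference to Section 7. Section 8 makes Section 6 an essential term, but Section 6 is unaffected, so the severability proviso in Section 8 preserves the remaining provisions. That leaves Section 1, Section 2, Section 3, Section 4, Section 5, Section 6, and Section 8 in effect. Section 5 is among the surviving provisions, so the answer is yes.

Yes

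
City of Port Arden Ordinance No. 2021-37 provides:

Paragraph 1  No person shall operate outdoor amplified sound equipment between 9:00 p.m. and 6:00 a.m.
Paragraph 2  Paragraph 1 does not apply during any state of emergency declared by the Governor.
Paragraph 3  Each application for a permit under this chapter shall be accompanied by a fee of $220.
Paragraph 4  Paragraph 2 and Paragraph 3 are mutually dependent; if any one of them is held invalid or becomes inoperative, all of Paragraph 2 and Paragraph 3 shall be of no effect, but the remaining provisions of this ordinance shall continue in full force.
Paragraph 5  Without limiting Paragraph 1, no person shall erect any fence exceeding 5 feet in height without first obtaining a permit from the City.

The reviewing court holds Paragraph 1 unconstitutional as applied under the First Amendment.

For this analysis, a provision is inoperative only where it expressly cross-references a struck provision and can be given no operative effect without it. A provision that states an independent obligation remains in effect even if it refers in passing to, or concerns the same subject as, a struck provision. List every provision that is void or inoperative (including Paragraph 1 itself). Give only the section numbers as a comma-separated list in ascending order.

Paragraph 1 is struck. Paragraph 2 operates only by reference to Paragraph 1, so it falls with Paragraph 1. Paragraph 5 mentions Paragraph 1 but its own obligation stands independently of Paragraph 1, so Paragraph 5 is not affected. Paragraph 4 declares Paragraph 2 and Paragraph 3 mutually dependent; since one of them has fallen, all of them are of no effect. That brings down Paragraph 3 as well. The remainder continues in force under Paragraph 4. Paragraph 4 and Paragraph 5 remain in effect.

1, 2, 3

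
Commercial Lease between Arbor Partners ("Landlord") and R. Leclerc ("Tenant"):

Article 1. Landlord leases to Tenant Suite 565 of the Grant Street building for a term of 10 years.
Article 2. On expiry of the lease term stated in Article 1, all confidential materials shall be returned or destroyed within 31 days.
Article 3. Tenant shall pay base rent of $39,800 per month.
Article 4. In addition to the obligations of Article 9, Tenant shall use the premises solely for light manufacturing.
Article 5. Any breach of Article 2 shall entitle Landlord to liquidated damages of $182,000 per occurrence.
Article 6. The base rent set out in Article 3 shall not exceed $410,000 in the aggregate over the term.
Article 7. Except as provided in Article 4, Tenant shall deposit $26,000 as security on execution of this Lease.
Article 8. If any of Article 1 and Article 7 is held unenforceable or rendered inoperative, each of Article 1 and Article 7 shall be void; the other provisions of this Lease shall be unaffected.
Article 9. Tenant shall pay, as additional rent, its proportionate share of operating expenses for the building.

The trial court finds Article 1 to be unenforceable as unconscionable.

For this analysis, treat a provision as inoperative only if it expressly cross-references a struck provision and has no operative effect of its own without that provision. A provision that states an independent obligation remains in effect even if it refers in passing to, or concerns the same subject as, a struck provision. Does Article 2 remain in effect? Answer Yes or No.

No

Article 1 is struck. The only function of Article 2 is the return obligation tied to Article 1, so it cannot stand once Article 1 is removed. Article 5 does nothing except set the liquidated-damages amount by reference to Article 2; with Article 2 gone it has no independent effect and is inoperative. Article 8 declares Article 1 and Article 7 mutually dependent; since one of them has fallen, all of them are of no effect. That brings down Article 7 as well. The remainder continues in force under Article 8. Article 3, Article 4, Article 6, Article 8, and Article 9 remain in effect. Article 2 is among the inoperative provisions, so the answer is no.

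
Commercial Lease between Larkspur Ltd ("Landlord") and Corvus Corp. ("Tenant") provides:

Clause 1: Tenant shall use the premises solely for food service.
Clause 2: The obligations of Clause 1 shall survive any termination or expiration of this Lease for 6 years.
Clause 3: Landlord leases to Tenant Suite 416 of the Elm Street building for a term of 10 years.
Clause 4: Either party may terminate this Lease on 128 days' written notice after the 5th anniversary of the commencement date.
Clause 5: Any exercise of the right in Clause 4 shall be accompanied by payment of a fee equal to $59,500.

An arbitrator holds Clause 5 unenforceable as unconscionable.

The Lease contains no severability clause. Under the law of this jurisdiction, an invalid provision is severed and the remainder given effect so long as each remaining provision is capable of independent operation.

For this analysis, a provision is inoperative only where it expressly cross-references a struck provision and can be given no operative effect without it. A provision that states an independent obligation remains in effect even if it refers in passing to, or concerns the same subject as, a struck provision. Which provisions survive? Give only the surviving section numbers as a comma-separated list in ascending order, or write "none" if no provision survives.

Clause 5 is struck. Nothing else in the Lease is defined by reference to Clause 5. With no severability clause, the stated default rule severs what cannot stand and enforces each remaining provision that can operate on its own. Clause 1, Clause 2, Clause 3, and Clause 4 remain in effect.

1, 2, 3, 4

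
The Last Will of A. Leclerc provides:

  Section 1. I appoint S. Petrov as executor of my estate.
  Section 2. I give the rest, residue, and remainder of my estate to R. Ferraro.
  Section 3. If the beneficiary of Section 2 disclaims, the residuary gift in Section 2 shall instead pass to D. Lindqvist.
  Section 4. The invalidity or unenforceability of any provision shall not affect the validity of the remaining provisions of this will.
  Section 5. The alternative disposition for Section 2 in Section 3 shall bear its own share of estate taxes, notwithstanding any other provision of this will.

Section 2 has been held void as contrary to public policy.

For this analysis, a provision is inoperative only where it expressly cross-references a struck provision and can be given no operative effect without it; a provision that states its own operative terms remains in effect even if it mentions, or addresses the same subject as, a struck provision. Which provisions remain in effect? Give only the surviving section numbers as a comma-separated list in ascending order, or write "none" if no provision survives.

1, 4

Section 2 is struck. Section 3 has no operative effect of its own apart from Section 2 and is therefore inoperative. Section 5 has no operative effect of its own apart from Section 3 and is therefore inoperative. Section 4 is a severability clause and preserves every provision that can still be given independent effect. The provisions still in force are Section 1 and Section 4.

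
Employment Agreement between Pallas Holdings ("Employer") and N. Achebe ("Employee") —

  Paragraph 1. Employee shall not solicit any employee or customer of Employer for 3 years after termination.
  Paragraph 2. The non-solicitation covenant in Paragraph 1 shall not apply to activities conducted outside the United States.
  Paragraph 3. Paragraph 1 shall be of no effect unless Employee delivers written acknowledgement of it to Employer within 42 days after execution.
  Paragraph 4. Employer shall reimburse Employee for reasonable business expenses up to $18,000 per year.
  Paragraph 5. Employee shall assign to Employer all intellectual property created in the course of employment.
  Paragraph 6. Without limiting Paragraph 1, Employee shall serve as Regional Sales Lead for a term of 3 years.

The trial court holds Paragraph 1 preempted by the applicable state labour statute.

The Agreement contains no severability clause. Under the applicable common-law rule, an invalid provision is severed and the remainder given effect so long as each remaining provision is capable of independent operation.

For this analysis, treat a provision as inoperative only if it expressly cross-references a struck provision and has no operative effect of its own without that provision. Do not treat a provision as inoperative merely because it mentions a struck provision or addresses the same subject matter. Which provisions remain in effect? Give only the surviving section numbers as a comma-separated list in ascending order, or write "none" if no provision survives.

Paragraph 1 is struck. The whole of Paragraph 2 is the carve-out from the non-solicitation covenant, defined by reference to Paragraph 1, so Paragraph 2 cannot stand once Paragraph 1 is removed. Paragraph 3 merely fixes the acknowledgement condition for Paragraph 1; with Paragraph 1 gone it has nothing to operate on and falls away. Paragraph 6 mentions Paragraph 1 but its own obligation stands independently of Paragraph 1, so Paragraph 6 is not affected. With no severability clause, the stated default rule severs what cannot stand and enforces each remaining provision that can operate on its own. That leaves Paragraph 4, Paragraph 5, and Paragraph 6 in effect.

4, 5, 6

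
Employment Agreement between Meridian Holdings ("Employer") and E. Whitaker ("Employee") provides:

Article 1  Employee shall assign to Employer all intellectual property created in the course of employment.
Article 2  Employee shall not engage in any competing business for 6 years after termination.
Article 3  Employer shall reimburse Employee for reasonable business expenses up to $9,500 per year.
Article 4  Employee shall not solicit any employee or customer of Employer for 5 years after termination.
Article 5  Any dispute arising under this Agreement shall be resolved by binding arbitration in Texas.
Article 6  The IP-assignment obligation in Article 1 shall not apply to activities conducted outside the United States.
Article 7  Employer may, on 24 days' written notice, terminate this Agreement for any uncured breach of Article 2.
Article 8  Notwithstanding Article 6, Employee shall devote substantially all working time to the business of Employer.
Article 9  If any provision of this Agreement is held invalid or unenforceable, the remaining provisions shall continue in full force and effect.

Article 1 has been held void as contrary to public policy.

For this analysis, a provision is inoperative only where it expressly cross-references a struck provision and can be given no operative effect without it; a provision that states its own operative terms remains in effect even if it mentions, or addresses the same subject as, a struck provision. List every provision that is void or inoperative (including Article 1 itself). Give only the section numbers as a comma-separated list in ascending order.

1, 6

Article 1 is struck. Article 6 does nothing except set the carve-out from the IP-assignment obligation by reference to Article 1; with Article 1 gone it has no independent effect and is inoperative. Article 8 mentions Article 6 but its own obligation stands independently of Article 6, so Article 8 is not affected. Article 9 is a severability clause and preserves every provision that can still be given independent effect. The provisions still in force are Article 2, Article 3, Article 4, Article 5, Article 7, Article 8, and Article 9.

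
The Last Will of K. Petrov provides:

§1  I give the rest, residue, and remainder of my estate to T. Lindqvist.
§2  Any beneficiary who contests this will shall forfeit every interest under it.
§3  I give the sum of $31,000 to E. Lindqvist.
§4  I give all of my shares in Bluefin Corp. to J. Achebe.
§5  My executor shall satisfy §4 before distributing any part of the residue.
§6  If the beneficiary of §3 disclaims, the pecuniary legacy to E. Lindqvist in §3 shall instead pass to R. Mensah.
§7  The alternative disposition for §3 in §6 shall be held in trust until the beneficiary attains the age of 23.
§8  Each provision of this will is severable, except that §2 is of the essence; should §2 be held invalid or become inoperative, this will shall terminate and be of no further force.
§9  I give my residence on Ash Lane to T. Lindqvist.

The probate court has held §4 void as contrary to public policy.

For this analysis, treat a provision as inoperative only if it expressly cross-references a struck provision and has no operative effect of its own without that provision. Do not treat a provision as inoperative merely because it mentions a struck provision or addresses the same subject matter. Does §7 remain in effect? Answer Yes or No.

Yes

§4 is struck. §5 operates only by reference to §4, so it falls with §4. §8 makes §2 an essential term, but §2 is unaffected, so the severability proviso in §8 preserves the remaining provisions. The provisions still in force are §1, §2, §3, §6, §7, §8, and §9. §7 is among the surviving provisions, so the answer is yes.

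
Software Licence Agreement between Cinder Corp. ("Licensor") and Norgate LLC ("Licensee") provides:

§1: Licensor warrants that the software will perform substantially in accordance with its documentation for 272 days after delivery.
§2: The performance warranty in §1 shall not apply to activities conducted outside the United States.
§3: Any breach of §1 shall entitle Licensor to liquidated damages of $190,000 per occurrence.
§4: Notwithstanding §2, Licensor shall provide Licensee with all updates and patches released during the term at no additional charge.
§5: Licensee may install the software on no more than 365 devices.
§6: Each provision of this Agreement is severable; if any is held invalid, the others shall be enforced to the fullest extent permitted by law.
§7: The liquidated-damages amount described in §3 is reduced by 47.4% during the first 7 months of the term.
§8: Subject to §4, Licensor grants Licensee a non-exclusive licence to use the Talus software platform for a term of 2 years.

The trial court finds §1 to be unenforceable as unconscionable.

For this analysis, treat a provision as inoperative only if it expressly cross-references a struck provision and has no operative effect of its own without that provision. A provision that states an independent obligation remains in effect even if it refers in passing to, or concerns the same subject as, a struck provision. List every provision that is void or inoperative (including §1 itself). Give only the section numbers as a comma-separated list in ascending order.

1, 2, 3, 7

§1 is struck. The whole of §2 is the carve-out from the performance warranty, defined by reference to §1, so §2 cannot stand once §1 is removed. §3 operates only by reference to §1, so it falls with §1. §7 operates only by reference to §3, so it falls with §3. §4 mentions §2 but its own obligation stands independently of §2, so §4 is not affected. Under the severability clause in §6, the remaining provisions continue in force. §4, §5, §6, and §8 remain in effect.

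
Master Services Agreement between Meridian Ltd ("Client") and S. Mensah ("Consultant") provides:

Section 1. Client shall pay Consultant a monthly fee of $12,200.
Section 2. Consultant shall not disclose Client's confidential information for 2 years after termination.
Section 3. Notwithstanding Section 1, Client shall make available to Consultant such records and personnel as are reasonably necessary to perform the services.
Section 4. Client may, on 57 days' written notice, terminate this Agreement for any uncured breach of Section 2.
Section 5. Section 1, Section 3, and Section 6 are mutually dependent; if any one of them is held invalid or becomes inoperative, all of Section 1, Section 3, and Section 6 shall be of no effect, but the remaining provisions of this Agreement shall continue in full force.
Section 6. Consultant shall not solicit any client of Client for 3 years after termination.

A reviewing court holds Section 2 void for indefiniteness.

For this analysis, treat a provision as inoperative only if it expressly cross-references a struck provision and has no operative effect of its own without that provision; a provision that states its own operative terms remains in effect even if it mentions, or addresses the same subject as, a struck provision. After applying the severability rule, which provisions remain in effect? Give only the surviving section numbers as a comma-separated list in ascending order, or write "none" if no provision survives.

Section 2 is struck. Section 4 operates only by reference to Section 2, so it falls with Section 2. Section 5 ties Section 1, Section 3, and Section 6 together, but none of those is affected here; the remaining provisions continue in force under Section 5. The provisions still in force are Section 1, Section 3, Section 5, and Section 6.

1, 3, 5, 6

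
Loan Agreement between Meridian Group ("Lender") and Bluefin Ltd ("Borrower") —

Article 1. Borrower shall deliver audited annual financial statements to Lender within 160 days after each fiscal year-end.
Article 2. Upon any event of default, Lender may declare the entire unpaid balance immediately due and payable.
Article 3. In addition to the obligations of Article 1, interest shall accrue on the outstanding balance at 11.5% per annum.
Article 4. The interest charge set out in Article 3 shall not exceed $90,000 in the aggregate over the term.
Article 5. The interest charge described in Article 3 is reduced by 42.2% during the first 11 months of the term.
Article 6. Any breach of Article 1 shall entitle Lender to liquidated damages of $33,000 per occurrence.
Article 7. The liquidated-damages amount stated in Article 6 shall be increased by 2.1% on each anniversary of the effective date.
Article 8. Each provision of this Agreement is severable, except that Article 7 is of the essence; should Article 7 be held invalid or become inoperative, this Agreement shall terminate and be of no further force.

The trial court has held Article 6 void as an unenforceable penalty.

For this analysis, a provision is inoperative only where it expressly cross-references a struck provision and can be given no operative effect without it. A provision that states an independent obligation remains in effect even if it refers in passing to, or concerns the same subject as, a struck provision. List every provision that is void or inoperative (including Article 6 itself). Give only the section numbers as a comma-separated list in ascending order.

1, 2, 3, 4, 5, 6, 7, 8

Article 6 is struck. The whole of Article 7 is the escalation of the liquidated-damages amount, defined by reference to Article 6, so Article 7 cannot stand once Article 6 is removed. Article 8 makes Article 7 an essential term, and Article 7 has been rendered inoperative by the cascade; under Article 8, the entire Agreement is therefore void. No provision of the Agreement survives.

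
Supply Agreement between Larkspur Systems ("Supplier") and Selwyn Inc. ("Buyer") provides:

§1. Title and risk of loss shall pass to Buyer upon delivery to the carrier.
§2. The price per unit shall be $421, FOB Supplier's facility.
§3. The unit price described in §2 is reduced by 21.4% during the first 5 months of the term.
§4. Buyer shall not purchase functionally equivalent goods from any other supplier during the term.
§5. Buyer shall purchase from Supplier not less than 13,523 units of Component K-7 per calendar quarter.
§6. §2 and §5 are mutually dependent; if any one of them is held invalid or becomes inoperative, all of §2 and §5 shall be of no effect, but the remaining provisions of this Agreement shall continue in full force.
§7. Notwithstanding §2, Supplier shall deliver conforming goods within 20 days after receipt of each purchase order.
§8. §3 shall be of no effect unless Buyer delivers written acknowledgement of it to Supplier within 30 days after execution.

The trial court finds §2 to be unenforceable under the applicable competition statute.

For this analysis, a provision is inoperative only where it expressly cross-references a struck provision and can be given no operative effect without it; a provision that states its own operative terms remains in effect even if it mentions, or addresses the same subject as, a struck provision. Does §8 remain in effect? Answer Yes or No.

No

§2 is struck. The whole of §3 is the introductory reduction to the unit price, defined by reference to §2, so §3 cannot stand once §2 is removed. §8 merely fixes the acknowledgement condition for §3; with §3 gone it has nothing to operate on and falls away. §7 mentions §2 but its own obligation stands independently of §2, so §7 is not affected. §6 declares §2 and §5 mutually dependent; since one of them has fallen, all of them are of no effect. That brings down §5 as well. The remainder continues in force under §6. The provisions still in force are §1, §4, §6, and §7. §8 is among the inoperative provisions, so the answer is no.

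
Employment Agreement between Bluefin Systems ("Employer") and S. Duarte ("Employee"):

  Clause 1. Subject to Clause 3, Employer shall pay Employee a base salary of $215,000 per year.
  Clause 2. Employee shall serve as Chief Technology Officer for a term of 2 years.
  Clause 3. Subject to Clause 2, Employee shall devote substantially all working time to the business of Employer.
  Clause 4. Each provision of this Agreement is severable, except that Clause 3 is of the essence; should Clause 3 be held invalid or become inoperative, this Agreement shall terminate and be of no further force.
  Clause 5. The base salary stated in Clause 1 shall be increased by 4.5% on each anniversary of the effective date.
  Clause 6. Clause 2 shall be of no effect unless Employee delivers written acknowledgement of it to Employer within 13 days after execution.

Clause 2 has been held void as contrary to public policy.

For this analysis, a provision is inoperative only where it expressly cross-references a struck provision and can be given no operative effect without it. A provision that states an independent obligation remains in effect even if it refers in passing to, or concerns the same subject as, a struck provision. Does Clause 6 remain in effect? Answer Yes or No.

No

Clause 2 is struck. The only function of Clause 6 is the acknowledgement condition for Clause 2, so it cannot stand once Clause 2 is removed. Clause 3 mentions Clause 2 but its own obligation stands independently of Clause 2, so Clause 3 is not affected. Clause 4 makes Clause 3 an essential term, but Clause 3 is unaffected, so the severability proviso in Clause 4 preserves the remaining provisions. That leaves Clause 1, Clause 3, Clause 4, and Clause 5 in effect. Clause 6 is among the inoperative provisions, so the answer is no.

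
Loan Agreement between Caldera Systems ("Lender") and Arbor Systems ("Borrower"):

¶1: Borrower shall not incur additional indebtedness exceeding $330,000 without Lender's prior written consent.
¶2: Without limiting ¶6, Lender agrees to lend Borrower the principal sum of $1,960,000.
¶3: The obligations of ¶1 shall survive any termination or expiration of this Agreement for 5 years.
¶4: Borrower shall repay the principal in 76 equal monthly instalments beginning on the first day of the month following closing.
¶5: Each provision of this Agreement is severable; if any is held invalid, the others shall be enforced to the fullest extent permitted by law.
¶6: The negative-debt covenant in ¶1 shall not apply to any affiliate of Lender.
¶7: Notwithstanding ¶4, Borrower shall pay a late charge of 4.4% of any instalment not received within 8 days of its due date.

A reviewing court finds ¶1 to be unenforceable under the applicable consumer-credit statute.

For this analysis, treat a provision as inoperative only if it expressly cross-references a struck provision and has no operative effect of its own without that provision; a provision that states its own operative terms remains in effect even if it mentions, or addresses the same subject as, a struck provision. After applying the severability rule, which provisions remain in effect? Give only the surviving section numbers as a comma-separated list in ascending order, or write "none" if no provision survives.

2, 4, 5, 7

¶1 is struck. The only function of ¶3 is the survival period for ¶1, so it cannot stand once ¶1 is removed. The whole of ¶6 is the carve-out from the negative-debt covenant, defined by reference to ¶1, so ¶6 cannot stand once ¶1 is removed. Although ¶2 refers to ¶6, its operative terms do not depend on ¶6, so it remains in effect. ¶5 is a severability clause and preserves every provision that can still be given independent effect. That leaves ¶2, ¶4, ¶5, and ¶7 in effect.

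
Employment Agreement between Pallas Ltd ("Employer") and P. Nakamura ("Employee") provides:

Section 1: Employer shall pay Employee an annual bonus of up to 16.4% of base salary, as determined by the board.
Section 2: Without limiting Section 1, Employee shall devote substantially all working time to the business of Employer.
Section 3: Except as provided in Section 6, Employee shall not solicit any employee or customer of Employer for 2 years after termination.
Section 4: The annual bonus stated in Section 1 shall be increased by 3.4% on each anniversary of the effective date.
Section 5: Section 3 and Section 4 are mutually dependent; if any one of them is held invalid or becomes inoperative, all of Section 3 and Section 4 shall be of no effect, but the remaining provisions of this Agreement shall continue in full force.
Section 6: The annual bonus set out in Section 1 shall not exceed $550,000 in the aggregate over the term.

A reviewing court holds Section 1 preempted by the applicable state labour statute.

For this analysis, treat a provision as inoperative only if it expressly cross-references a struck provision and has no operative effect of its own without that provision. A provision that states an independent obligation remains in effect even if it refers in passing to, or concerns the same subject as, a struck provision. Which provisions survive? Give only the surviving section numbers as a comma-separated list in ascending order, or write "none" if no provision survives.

Section 1 is struck. The whole of Section 4 is the escalation of the annual bonus, defined by reference to Section 1, so Section 4 cannot stand once Section 1 is removed. Section 6 does nothing except set the aggregate cap on the annual bonus by reference to Section 1; with Section 1 gone it has no independent effect and is inoperative. Section 2 mentions Section 1 but its own obligation stands independently of Section 1, so Section 2 is not affected. Section 5 declares Section 3 and Section 4 mutually dependent; since one of them has fallen, all of them are of no effect. That brings down Section 3 as well. The remainder continues in force under Section 5. The provisions still in force are Section 2 and Section 5.

2, 5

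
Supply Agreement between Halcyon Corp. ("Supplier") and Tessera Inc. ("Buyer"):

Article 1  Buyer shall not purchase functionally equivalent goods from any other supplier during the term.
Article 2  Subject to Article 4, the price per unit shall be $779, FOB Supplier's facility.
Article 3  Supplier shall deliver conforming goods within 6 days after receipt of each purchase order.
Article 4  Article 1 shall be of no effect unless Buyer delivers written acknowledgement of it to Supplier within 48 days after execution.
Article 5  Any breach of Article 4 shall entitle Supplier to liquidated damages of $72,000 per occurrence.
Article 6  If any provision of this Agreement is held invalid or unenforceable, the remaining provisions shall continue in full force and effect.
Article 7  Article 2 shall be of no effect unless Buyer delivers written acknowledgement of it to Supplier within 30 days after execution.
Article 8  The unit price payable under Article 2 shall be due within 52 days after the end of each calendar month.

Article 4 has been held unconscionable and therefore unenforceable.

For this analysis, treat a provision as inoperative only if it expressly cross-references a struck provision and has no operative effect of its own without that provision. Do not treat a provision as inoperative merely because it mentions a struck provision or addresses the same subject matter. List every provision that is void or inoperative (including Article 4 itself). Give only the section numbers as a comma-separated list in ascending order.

4, 5

Article 4 is struck. Article 5 does nothing except set the liquidated-damages amount by reference to Article 4; with Article 4 gone it has no independent effect and is inoperative. Article 2 mentions Article 4 but its own obligation stands independently of Article 4, so Article 2 is not affected. Under the severability clause in Article 6, the remaining provisions continue in force. The provisions still in force are Article 1, Article 2, Article 3, Article 6, Article 7, and Article 8.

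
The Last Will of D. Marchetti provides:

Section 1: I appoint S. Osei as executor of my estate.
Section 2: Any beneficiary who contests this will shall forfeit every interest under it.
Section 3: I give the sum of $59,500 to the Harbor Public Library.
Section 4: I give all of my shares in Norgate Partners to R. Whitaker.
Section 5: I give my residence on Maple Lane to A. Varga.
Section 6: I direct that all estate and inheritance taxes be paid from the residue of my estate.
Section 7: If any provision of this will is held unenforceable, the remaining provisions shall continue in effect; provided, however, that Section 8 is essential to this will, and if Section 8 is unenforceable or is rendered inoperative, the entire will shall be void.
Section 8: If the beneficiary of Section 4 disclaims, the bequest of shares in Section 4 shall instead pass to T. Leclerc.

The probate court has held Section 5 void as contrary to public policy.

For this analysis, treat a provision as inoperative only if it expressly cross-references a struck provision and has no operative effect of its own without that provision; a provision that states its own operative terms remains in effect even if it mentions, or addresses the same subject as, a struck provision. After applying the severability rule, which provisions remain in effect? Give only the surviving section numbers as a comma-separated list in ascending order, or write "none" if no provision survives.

Section 5 is struck. Nothing else in the will is defined by reference to Section 5. Section 7 makes Section 8 an essential term, but Section 8 is unaffected, so the severability proviso in Section 7 preserves the remaining provisions. That leaves Section 1, Section 2, Section 3, Section 4, Section 6, Section 7, and Section 8 in effect.

1, 2, 3, 4, 6, 7, 8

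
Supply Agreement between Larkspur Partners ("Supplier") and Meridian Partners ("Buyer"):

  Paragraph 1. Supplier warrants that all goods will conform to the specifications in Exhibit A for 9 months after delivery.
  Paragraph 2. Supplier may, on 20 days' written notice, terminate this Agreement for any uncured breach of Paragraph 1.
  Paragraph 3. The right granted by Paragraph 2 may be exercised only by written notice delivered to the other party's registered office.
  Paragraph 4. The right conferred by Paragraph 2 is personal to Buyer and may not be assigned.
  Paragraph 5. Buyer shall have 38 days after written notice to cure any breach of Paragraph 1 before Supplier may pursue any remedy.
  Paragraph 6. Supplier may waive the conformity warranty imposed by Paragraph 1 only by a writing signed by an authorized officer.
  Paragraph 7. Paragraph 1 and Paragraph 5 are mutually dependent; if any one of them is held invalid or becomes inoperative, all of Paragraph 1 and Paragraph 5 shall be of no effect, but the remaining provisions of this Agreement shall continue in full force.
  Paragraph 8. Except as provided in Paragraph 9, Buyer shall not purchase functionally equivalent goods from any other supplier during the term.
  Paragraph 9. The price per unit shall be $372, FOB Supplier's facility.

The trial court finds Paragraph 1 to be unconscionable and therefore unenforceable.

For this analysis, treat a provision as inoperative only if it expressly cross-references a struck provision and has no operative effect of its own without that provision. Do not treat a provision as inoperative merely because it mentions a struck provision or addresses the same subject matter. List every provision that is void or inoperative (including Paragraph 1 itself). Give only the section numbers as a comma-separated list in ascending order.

1, 2, 3, 4, 5, 6

Paragraph 1 is struck. The only function of Paragraph 2 is the termination right for breach of Paragraph 1, so it cannot stand once Paragraph 1 is removed. The only function of Paragraph 5 is the cure period for breach of Paragraph 1, so it cannot stand once Paragraph 1 is removed. Paragraph 6 operates only by reference to Paragraph 1, so it falls with Paragraph 1. The only function of Paragraph 3 is the notice requirement for Paragraph 2, so it cannot stand once Paragraph 2 is removed. Paragraph 4 operates only by reference to Paragraph 2, so it falls with Paragraph 2. Paragraph 7 declares Paragraph 1 and Paragraph 5 mutually dependent; since one of them has fallen, all of them are of no effect. The remainder continues in force under Paragraph 7. The provisions still in force are Paragraph 7, Paragraph 8, and Paragraph 9.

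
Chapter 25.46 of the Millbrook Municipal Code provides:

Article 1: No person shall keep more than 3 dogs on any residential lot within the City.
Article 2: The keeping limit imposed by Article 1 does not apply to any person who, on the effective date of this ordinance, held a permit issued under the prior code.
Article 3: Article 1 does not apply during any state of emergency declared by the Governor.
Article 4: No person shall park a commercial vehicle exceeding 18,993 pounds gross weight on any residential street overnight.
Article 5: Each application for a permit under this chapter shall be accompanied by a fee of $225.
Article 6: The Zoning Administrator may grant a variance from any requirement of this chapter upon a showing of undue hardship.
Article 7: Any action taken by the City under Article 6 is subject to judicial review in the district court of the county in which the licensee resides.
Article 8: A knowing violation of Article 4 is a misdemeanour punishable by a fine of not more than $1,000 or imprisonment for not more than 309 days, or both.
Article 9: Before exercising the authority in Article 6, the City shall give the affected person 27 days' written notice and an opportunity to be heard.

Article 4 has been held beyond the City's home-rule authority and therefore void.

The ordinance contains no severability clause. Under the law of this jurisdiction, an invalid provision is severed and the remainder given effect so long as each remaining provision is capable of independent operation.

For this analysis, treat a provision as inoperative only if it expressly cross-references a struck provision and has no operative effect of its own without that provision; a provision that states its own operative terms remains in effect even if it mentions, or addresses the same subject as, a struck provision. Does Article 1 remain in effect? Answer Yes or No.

Yes

Article 4 is struck. The only function of Article 8 is the criminal penalty for violating Article 4, so it cannot stand once Article 4 is removed. With no severability clause, the stated default rule severs what cannot stand and enforces each remaining provision that can operate on its own. Article 1, Article 2, Article 3, Article 5, Article 6, Article 7, and Article 9 remain in effect. Article 1 is among the surviving provisions, so the answer is yes.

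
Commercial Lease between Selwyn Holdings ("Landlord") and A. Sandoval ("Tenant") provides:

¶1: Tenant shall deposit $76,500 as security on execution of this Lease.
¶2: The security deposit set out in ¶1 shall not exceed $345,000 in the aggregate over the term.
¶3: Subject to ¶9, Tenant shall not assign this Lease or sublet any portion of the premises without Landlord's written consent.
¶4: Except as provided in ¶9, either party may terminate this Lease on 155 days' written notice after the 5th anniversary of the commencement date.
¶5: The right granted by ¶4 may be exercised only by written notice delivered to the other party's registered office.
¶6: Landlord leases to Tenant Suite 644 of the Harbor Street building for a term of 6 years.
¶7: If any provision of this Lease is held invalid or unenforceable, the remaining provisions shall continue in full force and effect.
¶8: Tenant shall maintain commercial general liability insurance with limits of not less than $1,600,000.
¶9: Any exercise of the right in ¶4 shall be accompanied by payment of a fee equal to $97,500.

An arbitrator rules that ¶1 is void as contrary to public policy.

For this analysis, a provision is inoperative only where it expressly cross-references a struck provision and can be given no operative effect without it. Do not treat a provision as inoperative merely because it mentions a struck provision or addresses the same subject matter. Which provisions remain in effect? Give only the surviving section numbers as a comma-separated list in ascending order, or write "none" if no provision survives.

¶1 is struck. The whole of ¶2 is the aggregate cap on the security deposit, defined by reference to ¶1, so ¶2 cannot stand once ¶1 is removed. ¶7 is a severability clause and preserves every provision that can still be given independent effect. The provisions still in force are ¶3, ¶4, ¶5, ¶6, ¶7, ¶8, and ¶9.

3, 4, 5, 6, 7, 8, 9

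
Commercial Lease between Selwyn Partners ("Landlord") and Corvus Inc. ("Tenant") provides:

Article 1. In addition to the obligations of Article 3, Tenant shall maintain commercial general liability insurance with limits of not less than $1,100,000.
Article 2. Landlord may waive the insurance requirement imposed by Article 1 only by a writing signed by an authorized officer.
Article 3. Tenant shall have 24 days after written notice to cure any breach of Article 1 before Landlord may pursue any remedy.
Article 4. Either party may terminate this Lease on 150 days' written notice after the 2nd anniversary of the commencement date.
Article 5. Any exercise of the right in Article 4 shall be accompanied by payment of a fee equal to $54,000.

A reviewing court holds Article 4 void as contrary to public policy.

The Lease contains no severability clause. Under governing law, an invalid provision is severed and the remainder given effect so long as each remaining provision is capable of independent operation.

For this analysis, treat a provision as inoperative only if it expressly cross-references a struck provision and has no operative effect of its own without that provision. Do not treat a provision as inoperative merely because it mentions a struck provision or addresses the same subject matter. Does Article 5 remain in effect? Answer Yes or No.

No

Article 4 is struck. Article 5 operates only by reference to Article 4, so it falls with Article 4. Under the stated default rule, only provisions that cannot operate independently fall away; the rest are enforced. That leaves Article 1, Article 2, and Article 3 in effect. Article 5 is among the inoperative provisions, so the answer is no.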